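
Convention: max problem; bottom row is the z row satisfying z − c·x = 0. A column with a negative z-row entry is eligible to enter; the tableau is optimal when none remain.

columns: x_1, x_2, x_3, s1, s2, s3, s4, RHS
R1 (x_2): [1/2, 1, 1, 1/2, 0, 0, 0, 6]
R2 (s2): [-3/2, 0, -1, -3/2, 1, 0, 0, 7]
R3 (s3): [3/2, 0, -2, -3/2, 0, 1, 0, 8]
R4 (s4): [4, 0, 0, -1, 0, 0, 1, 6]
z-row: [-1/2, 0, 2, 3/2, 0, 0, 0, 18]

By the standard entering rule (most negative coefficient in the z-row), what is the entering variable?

x_1

Negative z-row entries: x_1: -1/2.
The most negative is -1/2 in column x_1, so x_1 enters.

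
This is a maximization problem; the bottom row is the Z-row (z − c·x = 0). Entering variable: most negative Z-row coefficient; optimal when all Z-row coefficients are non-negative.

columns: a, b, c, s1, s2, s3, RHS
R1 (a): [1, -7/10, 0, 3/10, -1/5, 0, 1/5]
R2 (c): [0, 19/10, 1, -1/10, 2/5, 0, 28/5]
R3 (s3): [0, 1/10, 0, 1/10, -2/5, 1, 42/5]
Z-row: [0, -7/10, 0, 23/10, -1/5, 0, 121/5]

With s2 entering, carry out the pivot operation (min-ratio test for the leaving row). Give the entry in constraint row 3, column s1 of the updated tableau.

Ratio test on column s2 — row 1: entry -1/5 ≤ 0; row 2: (28/5)/(2/5) = 14; row 3: entry -2/5 ≤ 0. Minimum is 14 at row 2 (c leaves); pivot element 2/5.
Divide row 2 by 2/5; eliminate column s2 from the other rows.
Row 3 update in column s1: 1/10 − (-2/5)·(-1/4) = 0.

0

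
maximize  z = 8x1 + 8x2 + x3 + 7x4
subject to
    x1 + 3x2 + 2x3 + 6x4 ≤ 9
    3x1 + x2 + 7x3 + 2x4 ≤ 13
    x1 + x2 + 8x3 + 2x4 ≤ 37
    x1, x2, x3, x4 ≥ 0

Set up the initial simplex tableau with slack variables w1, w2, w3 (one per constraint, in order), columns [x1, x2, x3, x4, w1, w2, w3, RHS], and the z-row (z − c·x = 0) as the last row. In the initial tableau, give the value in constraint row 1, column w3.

Slack w3 belongs to constraint 3; its column is the unit vector e_3, so the entry in row 1 is 0.

0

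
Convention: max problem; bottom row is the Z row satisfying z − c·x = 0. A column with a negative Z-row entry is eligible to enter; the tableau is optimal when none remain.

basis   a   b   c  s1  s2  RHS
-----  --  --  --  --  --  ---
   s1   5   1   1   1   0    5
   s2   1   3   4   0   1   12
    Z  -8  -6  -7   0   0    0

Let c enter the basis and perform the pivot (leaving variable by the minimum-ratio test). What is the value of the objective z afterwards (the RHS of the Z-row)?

21

Ratio test on column c — row 1: 5/1 = 5; row 2: 12/4 = 3. Minimum is 3 at row 2 (s2 leaves); pivot element 4.
Pivot on row 2; the Z-row RHS becomes 0 − (-7)·3 = 21.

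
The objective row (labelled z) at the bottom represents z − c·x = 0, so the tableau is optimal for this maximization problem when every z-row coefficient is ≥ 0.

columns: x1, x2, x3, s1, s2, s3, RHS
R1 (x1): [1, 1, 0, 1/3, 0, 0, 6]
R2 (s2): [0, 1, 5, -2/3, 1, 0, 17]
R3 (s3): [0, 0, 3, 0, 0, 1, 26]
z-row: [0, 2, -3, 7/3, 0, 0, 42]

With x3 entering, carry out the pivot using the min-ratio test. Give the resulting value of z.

Ratio test on column x3 — row 1: entry 0 ≤ 0; row 2: 17/5 = 17/5; row 3: 26/3 = 26/3. Minimum is 17/5 at row 2 (s2 leaves); pivot element 5.
Pivot on row 2; the z-row RHS becomes 42 − (-3)·(17/5) = 261/5.

261/5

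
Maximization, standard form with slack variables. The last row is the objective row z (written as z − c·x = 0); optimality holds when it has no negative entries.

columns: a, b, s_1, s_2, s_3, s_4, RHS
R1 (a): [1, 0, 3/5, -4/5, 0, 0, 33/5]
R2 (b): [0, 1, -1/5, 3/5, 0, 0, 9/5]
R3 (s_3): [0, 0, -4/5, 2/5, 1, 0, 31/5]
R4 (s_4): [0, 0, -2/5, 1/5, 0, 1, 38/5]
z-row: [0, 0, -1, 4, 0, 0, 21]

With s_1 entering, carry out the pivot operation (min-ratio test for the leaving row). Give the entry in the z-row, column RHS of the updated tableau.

Ratio test on column s_1 — row 1: (33/5)/(3/5) = 11; row 2: entry -1/5 ≤ 0; row 3: entry -4/5 ≤ 0; row 4: entry -2/5 ≤ 0. Minimum is 11 at row 1 (a leaves); pivot element 3/5.
Divide row 1 by 3/5; eliminate column s_1 from the other rows.
z-row update in column RHS: 21 − (-1)·11 = 32.

32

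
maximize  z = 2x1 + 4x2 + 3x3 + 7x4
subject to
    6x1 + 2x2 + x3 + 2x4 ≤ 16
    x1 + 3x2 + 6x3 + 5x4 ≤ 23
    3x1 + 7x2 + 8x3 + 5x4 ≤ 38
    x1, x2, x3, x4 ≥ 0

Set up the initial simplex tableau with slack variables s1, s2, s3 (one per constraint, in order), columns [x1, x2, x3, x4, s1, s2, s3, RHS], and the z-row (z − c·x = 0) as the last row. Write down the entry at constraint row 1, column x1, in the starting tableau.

Constraint 1 has coefficient 6 on x1.

6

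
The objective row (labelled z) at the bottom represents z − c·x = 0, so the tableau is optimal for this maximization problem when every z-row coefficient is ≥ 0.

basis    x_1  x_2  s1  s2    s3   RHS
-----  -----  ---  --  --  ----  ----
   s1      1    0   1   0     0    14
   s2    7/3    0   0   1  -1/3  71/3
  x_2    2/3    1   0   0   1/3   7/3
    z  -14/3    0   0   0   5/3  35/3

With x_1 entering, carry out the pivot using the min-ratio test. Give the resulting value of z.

28

Ratio test on column x_1 — row 1: 14/1 = 14; row 2: (71/3)/(7/3) = 71/7; row 3: (7/3)/(2/3) = 7/2. Minimum is 7/2 at row 3 (x_2 leaves); pivot element 2/3.
Pivot on row 3; the z-row RHS becomes 35/3 − (-14/3)·(7/2) = 28.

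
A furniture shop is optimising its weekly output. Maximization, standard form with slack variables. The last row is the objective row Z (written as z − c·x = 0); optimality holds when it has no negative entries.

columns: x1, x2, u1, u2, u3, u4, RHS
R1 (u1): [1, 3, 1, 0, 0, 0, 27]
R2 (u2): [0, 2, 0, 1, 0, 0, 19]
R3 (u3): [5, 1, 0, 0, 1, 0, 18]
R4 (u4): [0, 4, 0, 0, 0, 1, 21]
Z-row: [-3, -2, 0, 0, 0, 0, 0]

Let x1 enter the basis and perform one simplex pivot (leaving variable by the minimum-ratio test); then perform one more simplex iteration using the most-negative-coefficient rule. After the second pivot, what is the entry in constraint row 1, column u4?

-7/10

Ratio test on column x1 — row 1: 27/1 = 27; row 2: entry 0 ≤ 0; row 3: 18/5 = 18/5; row 4: entry 0 ≤ 0. Minimum is 18/5 at row 3 (u3 leaves); pivot element 5.
Divide row 3 by 5; eliminate column x1 from the other rows.
Second iteration: most negative Z-row entry is -7/5 in column x2, so x2 enters.
Ratio test on column x2 — row 1: (117/5)/(14/5) = 117/14; row 2: 19/2 = 19/2; row 3: (18/5)/(1/5) = 18; row 4: 21/4 = 21/4. Minimum is 21/4 at row 4 (u4 leaves); pivot element 4.
Divide row 4 by 4; eliminate column x2 from the other rows.
After both pivots, the entry at constraint row 1, column u4 is -7/10.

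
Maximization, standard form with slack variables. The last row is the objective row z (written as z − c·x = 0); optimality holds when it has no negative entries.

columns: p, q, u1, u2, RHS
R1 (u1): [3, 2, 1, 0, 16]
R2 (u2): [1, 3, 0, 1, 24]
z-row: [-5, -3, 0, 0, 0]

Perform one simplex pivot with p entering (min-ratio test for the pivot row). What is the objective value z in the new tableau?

Ratio test on column p — row 1: 16/3 = 16/3; row 2: 24/1 = 24. Minimum is 16/3 at row 1 (u1 leaves); pivot element 3.
Pivot on row 1; the z-row RHS becomes 0 − (-5)·(16/3) = 80/3.

80/3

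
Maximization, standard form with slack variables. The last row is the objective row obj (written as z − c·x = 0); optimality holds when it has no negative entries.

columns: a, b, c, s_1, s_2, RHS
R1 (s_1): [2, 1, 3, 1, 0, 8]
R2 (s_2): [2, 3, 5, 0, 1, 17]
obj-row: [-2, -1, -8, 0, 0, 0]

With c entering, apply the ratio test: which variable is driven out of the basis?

s_1

Column c entries and ratios — s_1: 8/3 = 8/3; s_2: 17/5 = 17/5.
Smallest ratio is 8/3 in the row of s_1, so s_1 leaves.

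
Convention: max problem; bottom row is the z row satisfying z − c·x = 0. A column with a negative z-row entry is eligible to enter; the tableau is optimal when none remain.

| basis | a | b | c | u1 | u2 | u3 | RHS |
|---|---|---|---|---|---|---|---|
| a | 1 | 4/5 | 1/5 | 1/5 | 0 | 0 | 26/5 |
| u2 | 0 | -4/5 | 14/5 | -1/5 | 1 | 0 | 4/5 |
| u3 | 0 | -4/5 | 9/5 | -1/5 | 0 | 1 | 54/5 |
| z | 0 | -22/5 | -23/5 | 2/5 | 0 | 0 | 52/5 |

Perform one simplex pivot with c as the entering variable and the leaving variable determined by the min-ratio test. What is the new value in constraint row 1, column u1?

Ratio test on column c — row 1: (26/5)/(1/5) = 26; row 2: (4/5)/(14/5) = 2/7; row 3: (54/5)/(9/5) = 6. Minimum is 2/7 at row 2 (u2 leaves); pivot element 14/5.
Divide row 2 by 14/5; eliminate column c from the other rows.
Row 1 update in column u1: 1/5 − (1/5)·(-1/14) = 3/14.

3/14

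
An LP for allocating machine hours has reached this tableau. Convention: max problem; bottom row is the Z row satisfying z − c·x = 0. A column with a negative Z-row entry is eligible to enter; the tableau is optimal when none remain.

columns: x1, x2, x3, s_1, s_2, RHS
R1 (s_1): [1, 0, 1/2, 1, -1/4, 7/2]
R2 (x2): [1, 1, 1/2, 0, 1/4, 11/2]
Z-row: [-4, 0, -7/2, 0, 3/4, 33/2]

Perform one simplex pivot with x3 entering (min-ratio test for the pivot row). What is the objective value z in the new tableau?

41

Ratio test on column x3 — row 1: (7/2)/(1/2) = 7; row 2: (11/2)/(1/2) = 11. Minimum is 7 at row 1 (s_1 leaves); pivot element 1/2.
Pivot on row 1; the Z-row RHS becomes 33/2 − (-7/2)·7 = 41.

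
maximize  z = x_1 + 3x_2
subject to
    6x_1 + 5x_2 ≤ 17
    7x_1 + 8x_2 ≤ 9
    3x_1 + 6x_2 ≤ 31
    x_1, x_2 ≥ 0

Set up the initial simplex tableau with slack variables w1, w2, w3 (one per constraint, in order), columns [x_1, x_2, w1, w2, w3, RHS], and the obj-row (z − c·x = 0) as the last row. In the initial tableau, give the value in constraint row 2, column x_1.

Constraint 2 has coefficient 7 on x_1.

7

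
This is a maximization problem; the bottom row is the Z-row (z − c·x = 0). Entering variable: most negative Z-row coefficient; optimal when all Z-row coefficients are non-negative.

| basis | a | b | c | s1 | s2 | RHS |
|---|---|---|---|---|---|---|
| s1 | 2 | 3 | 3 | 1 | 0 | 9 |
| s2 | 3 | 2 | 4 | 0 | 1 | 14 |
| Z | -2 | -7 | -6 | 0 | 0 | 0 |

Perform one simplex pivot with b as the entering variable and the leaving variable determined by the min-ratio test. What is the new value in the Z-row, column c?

Ratio test on column b — row 1: 9/3 = 3; row 2: 14/2 = 7. Minimum is 3 at row 1 (s1 leaves); pivot element 3.
Divide row 1 by 3; eliminate column b from the other rows.
Z-row update in column c: -6 − (-7)·1 = 1.

1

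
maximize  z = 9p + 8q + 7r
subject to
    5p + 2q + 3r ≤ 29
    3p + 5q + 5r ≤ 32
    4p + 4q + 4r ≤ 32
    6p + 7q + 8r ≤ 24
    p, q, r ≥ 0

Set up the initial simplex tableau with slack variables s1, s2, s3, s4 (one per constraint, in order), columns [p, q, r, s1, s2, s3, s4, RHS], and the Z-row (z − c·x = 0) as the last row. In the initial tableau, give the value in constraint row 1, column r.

Constraint 1 has coefficient 3 on r.

3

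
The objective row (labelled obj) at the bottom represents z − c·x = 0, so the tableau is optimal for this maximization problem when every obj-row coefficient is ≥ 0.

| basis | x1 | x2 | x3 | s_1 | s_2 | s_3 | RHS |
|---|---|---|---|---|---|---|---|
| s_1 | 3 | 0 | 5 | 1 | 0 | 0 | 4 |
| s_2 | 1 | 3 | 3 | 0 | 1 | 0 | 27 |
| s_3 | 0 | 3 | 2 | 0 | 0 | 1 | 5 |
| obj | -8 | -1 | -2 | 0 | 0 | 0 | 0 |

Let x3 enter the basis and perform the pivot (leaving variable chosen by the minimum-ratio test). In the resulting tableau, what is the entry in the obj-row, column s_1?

Ratio test on column x3 — row 1: 4/5 = 4/5; row 2: 27/3 = 9; row 3: 5/2 = 5/2. Minimum is 4/5 at row 1 (s_1 leaves); pivot element 5.
Divide row 1 by 5; eliminate column x3 from the other rows.
obj-row update in column s_1: 0 − (-2)·(1/5) = 2/5.

2/5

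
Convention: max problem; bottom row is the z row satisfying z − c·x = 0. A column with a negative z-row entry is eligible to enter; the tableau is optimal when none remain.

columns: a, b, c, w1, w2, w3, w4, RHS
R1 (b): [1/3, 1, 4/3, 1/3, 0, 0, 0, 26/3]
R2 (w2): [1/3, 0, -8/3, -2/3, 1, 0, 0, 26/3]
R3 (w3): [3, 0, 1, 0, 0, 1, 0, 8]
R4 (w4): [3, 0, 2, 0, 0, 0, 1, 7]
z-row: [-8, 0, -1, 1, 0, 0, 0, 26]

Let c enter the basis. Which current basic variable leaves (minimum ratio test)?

w4

Column c entries and ratios — b: (26/3)/(4/3) = 13/2; w2: -8/3 ≤ 0, skip; w3: 8/1 = 8; w4: 7/2 = 7/2.
Smallest ratio is 7/2 in the row of w4, so w4 leaves.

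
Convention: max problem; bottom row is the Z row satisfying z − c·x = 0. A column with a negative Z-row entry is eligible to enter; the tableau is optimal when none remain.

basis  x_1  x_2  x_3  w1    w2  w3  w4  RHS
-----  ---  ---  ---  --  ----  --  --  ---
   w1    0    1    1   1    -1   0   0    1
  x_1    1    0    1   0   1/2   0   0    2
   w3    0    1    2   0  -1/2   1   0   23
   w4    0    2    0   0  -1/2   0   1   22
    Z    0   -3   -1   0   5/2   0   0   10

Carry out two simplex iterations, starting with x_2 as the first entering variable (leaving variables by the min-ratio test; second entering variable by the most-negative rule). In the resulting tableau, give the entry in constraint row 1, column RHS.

5

Ratio test on column x_2 — row 1: 1/1 = 1; row 2: entry 0 ≤ 0; row 3: 23/1 = 23; row 4: 22/2 = 11. Minimum is 1 at row 1 (w1 leaves); pivot element 1.
Divide row 1 by 1; eliminate column x_2 from the other rows.
Second iteration: most negative Z-row entry is -1/2 in column w2, so w2 enters.
Ratio test on column w2 — row 1: entry -1 ≤ 0; row 2: 2/(1/2) = 4; row 3: 22/(1/2) = 44; row 4: 20/(3/2) = 40/3. Minimum is 4 at row 2 (x_1 leaves); pivot element 1/2.
Divide row 2 by 1/2; eliminate column w2 from the other rows.
After both pivots, the entry at constraint row 1, column RHS is 5.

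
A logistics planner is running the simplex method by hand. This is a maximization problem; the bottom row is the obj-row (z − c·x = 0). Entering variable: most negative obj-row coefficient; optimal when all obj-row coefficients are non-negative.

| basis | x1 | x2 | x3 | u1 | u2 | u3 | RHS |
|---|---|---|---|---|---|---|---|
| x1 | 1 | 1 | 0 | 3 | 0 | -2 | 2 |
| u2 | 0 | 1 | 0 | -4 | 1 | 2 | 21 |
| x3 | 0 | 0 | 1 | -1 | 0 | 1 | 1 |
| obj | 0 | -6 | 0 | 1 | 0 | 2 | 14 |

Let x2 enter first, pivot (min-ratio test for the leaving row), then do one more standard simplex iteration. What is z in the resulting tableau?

36

Ratio test on column x2 — row 1: 2/1 = 2; row 2: 21/1 = 21; row 3: entry 0 ≤ 0. Minimum is 2 at row 1 (x1 leaves); pivot element 1.
Pivot on row 1; the obj-row RHS becomes 14 − (-6)·2 = 26.
Next entering variable (most negative obj-row entry -10): u3.
Ratio test on column u3 — row 1: entry -2 ≤ 0; row 2: 19/4 = 19/4; row 3: 1/1 = 1. Minimum is 1 at row 3 (x3 leaves); pivot element 1.
After the second pivot the obj-row RHS is 26 − (-10)·1 = 36.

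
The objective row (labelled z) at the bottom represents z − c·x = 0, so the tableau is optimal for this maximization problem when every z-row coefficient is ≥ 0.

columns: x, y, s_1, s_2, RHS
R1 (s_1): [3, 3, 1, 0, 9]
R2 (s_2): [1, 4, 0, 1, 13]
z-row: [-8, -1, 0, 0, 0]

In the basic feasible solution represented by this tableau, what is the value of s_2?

13

s_2 is basic (row 2); its value is the RHS of that row, 13.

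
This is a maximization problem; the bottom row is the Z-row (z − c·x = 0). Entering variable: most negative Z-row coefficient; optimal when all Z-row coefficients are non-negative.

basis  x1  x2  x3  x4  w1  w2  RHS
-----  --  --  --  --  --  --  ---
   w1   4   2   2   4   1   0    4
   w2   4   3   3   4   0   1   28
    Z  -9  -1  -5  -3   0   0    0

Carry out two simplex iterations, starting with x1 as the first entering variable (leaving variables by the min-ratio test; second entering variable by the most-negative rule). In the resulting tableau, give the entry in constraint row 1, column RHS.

2

Ratio test on column x1 — row 1: 4/4 = 1; row 2: 28/4 = 7. Minimum is 1 at row 1 (w1 leaves); pivot element 4.
Divide row 1 by 4; eliminate column x1 from the other rows.
Second iteration: most negative Z-row entry is -1/2 in column x3, so x3 enters.
Ratio test on column x3 — row 1: 1/(1/2) = 2; row 2: 24/1 = 24. Minimum is 2 at row 1 (x1 leaves); pivot element 1/2.
Divide row 1 by 1/2; eliminate column x3 from the other rows.
After both pivots, the entry at constraint row 1, column RHS is 2.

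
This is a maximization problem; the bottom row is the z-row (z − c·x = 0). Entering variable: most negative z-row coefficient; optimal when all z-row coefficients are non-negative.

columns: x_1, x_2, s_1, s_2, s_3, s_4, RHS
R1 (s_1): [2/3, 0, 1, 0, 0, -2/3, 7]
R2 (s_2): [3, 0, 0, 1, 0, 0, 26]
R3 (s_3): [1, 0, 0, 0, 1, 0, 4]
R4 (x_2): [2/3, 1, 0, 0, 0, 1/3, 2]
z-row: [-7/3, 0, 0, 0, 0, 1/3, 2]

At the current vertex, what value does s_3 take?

4

s_3 is basic (row 3); its value is the RHS of that row, 4.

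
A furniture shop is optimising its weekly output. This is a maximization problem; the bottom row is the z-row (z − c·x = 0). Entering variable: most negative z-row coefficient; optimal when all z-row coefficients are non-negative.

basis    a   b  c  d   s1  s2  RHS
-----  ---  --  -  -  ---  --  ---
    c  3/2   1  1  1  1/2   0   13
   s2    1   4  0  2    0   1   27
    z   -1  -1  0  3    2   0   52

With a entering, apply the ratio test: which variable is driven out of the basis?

c

Column a entries and ratios — c: 13/(3/2) = 26/3; s2: 27/1 = 27.
Smallest ratio is 26/3 in the row of c, so c leaves.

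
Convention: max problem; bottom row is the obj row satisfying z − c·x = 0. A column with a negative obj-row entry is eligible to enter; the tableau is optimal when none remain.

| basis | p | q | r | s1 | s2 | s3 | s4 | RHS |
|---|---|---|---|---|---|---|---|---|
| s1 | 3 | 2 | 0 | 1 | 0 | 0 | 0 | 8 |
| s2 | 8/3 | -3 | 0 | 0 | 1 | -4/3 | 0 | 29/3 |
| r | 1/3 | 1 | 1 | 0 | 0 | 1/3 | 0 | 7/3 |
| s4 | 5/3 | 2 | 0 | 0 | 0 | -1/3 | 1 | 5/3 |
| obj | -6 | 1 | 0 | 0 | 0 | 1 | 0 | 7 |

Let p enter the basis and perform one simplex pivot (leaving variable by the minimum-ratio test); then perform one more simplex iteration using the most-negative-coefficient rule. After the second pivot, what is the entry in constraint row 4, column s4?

Ratio test on column p — row 1: 8/3 = 8/3; row 2: (29/3)/(8/3) = 29/8; row 3: (7/3)/(1/3) = 7; row 4: (5/3)/(5/3) = 1. Minimum is 1 at row 4 (s4 leaves); pivot element 5/3.
Divide row 4 by 5/3; eliminate column p from the other rows.
Second iteration: most negative obj-row entry is -1/5 in column s3, so s3 enters.
Ratio test on column s3 — row 1: 5/(3/5) = 25/3; row 2: entry -4/5 ≤ 0; row 3: 2/(2/5) = 5; row 4: entry -1/5 ≤ 0. Minimum is 5 at row 3 (r leaves); pivot element 2/5.
Divide row 3 by 2/5; eliminate column s3 from the other rows.
After both pivots, the entry at constraint row 4, column s4 is 1/2.

1/2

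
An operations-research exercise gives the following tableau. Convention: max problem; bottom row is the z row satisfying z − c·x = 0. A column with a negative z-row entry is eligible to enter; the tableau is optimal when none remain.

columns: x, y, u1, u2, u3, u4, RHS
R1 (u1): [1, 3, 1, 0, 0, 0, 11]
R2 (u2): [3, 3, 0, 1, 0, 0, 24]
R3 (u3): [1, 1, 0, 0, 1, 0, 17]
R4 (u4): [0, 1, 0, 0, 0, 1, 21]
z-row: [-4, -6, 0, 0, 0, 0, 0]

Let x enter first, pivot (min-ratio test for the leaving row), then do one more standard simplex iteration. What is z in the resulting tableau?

35

Ratio test on column x — row 1: 11/1 = 11; row 2: 24/3 = 8; row 3: 17/1 = 17; row 4: entry 0 ≤ 0. Minimum is 8 at row 2 (u2 leaves); pivot element 3.
Pivot on row 2; the z-row RHS becomes 0 − (-4)·8 = 32.
Next entering variable (most negative z-row entry -2): y.
Ratio test on column y — row 1: 3/2 = 3/2; row 2: 8/1 = 8; row 3: entry 0 ≤ 0; row 4: 21/1 = 21. Minimum is 3/2 at row 1 (u1 leaves); pivot element 2.
After the second pivot the z-row RHS is 32 − (-2)·(3/2) = 35.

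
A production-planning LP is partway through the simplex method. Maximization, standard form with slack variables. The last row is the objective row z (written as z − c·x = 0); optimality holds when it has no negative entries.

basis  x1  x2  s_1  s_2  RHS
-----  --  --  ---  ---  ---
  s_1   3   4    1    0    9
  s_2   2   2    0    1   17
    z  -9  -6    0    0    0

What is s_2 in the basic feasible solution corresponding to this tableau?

s_2 is basic (row 2); its value is the RHS of that row, 17.

17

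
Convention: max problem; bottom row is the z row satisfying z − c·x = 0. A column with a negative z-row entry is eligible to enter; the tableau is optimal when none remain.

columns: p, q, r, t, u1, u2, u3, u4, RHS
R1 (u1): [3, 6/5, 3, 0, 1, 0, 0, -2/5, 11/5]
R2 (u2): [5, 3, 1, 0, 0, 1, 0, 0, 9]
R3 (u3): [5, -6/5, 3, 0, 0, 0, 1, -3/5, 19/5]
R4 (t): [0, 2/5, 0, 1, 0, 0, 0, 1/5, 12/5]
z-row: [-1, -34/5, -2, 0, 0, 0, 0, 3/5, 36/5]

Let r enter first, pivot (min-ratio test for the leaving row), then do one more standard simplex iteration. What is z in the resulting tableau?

Ratio test on column r — row 1: (11/5)/3 = 11/15; row 2: 9/1 = 9; row 3: (19/5)/3 = 19/15; row 4: entry 0 ≤ 0. Minimum is 11/15 at row 1 (u1 leaves); pivot element 3.
Pivot on row 1; the z-row RHS becomes 36/5 − (-2)·(11/15) = 26/3.
Next entering variable (most negative z-row entry -6): q.
Ratio test on column q — row 1: (11/15)/(2/5) = 11/6; row 2: (124/15)/(13/5) = 124/39; row 3: entry -12/5 ≤ 0; row 4: (12/5)/(2/5) = 6. Minimum is 11/6 at row 1 (r leaves); pivot element 2/5.
After the second pivot the z-row RHS is 26/3 − (-6)·(11/6) = 59/3.

59/3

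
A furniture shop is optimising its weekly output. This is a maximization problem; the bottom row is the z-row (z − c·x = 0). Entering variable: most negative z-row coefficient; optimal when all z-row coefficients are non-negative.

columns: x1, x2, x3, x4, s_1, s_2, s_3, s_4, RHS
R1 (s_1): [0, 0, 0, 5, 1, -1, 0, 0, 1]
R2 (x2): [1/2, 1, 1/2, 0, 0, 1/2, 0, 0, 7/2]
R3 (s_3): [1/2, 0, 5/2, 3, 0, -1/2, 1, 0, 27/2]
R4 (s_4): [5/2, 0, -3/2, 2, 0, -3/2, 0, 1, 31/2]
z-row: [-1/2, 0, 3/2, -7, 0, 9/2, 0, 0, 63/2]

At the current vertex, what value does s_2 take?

0

s_2 is not in the basis, so in the current basic feasible solution s_2 = 0.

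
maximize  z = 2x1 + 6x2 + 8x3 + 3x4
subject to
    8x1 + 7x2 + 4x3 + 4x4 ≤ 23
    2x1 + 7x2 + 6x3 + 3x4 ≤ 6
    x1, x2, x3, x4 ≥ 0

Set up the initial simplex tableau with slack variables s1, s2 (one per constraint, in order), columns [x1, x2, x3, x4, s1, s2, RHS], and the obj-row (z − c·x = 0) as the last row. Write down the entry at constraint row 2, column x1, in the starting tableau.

Constraint 2 has coefficient 2 on x1.

2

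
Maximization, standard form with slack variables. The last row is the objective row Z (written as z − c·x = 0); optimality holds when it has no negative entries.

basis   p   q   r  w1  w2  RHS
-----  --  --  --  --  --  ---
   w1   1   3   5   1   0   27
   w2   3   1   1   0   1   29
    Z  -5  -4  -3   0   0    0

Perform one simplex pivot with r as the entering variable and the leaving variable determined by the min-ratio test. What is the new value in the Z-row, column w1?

3/5

Ratio test on column r — row 1: 27/5 = 27/5; row 2: 29/1 = 29. Minimum is 27/5 at row 1 (w1 leaves); pivot element 5.
Divide row 1 by 5; eliminate column r from the other rows.
Z-row update in column w1: 0 − (-3)·(1/5) = 3/5.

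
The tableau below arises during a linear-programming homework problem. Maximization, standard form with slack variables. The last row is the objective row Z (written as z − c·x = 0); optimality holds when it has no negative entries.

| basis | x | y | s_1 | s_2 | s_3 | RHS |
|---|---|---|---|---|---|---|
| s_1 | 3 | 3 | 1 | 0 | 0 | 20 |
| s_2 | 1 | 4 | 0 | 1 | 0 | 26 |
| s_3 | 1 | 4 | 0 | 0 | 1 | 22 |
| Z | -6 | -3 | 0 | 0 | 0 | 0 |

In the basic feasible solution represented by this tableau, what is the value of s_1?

20

s_1 is basic (row 1); its value is the RHS of that row, 20.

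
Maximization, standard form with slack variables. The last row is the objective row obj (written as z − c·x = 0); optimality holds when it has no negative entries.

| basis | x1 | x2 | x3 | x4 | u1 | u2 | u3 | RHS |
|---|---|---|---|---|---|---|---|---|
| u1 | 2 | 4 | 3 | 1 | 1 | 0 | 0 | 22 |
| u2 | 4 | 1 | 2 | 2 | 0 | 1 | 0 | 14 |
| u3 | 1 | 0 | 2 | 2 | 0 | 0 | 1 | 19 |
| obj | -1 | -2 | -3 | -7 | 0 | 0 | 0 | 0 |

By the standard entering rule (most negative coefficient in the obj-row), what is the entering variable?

Negative obj-row entries: x1: -1, x2: -2, x3: -3, x4: -7.
The most negative is -7 in column x4, so x4 enters.

x4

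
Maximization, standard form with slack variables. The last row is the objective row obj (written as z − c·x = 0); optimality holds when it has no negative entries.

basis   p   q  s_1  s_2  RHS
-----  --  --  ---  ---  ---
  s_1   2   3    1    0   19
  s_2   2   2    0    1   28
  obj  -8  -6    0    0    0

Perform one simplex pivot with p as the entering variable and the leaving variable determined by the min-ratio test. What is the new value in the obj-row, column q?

Ratio test on column p — row 1: 19/2 = 19/2; row 2: 28/2 = 14. Minimum is 19/2 at row 1 (s_1 leaves); pivot element 2.
Divide row 1 by 2; eliminate column p from the other rows.
obj-row update in column q: -6 − (-8)·(3/2) = 6.

6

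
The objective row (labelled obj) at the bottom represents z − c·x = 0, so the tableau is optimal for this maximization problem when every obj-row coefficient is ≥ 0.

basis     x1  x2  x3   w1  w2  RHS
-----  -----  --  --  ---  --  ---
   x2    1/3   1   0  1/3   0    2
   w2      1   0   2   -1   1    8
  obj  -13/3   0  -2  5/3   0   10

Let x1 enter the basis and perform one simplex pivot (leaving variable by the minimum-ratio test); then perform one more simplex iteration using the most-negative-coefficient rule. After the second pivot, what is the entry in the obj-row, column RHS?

Ratio test on column x1 — row 1: 2/(1/3) = 6; row 2: 8/1 = 8. Minimum is 6 at row 1 (x2 leaves); pivot element 1/3.
Divide row 1 by 1/3; eliminate column x1 from the other rows.
Second iteration: most negative obj-row entry is -2 in column x3, so x3 enters.
Ratio test on column x3 — row 1: entry 0 ≤ 0; row 2: 2/2 = 1. Minimum is 1 at row 2 (w2 leaves); pivot element 2.
Divide row 2 by 2; eliminate column x3 from the other rows.
After both pivots, the entry at the obj-row, column RHS is 38.

38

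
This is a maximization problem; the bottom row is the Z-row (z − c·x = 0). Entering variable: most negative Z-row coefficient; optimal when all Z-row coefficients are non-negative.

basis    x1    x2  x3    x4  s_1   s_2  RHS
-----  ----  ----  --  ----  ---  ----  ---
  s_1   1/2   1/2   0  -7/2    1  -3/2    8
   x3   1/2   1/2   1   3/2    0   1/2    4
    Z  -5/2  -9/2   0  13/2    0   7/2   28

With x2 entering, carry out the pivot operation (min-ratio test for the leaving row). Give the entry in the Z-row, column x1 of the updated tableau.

2

Ratio test on column x2 — row 1: 8/(1/2) = 16; row 2: 4/(1/2) = 8. Minimum is 8 at row 2 (x3 leaves); pivot element 1/2.
Divide row 2 by 1/2; eliminate column x2 from the other rows.
Z-row update in column x1: -5/2 − (-9/2)·1 = 2.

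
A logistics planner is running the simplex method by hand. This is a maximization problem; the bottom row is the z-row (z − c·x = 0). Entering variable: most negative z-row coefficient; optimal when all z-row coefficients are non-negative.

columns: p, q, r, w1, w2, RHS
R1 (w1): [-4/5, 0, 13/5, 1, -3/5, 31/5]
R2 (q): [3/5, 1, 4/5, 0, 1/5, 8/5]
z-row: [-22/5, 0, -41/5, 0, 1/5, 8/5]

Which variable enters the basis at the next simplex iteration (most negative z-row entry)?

r

Negative z-row entries: p: -22/5, r: -41/5.
The most negative is -41/5 in column r, so r enters.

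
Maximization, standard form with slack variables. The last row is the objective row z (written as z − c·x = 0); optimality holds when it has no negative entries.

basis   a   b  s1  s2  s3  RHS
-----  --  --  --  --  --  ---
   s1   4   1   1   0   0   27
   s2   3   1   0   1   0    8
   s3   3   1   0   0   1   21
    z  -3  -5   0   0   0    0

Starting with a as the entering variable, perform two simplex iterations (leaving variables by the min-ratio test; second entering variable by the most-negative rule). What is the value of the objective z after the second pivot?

Ratio test on column a — row 1: 27/4 = 27/4; row 2: 8/3 = 8/3; row 3: 21/3 = 7. Minimum is 8/3 at row 2 (s2 leaves); pivot element 3.
Pivot on row 2; the z-row RHS becomes 0 − (-3)·(8/3) = 8.
Next entering variable (most negative z-row entry -4): b.
Ratio test on column b — row 1: entry -1/3 ≤ 0; row 2: (8/3)/(1/3) = 8; row 3: entry 0 ≤ 0. Minimum is 8 at row 2 (a leaves); pivot element 1/3.
After the second pivot the z-row RHS is 8 − (-4)·8 = 40.

40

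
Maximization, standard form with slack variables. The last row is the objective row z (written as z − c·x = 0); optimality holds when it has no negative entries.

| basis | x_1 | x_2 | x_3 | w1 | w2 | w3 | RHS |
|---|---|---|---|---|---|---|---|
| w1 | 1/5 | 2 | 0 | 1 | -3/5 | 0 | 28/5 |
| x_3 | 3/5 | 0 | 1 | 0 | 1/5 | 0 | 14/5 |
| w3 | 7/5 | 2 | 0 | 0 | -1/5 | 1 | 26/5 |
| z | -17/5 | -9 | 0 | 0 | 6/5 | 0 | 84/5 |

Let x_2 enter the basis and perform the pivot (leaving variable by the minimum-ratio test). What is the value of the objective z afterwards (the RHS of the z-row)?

201/5

Ratio test on column x_2 — row 1: (28/5)/2 = 14/5; row 2: entry 0 ≤ 0; row 3: (26/5)/2 = 13/5. Minimum is 13/5 at row 3 (w3 leaves); pivot element 2.
Pivot on row 3; the z-row RHS becomes 84/5 − (-9)·(13/5) = 201/5.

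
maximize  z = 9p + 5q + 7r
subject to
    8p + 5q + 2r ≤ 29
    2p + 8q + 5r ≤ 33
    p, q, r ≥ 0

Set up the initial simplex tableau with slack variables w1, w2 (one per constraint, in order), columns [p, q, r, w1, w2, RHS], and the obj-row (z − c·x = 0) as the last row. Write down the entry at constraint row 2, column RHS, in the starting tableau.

The RHS of constraint 2 is b_2 = 33.

33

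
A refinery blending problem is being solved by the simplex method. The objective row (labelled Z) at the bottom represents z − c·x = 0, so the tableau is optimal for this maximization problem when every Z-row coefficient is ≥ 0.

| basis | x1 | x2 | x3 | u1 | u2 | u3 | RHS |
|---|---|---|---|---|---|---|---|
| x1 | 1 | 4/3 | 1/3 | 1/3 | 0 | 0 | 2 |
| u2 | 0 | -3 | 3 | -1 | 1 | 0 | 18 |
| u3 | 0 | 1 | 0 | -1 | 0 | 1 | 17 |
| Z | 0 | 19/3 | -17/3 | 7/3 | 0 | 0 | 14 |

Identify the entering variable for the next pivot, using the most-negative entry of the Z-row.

Negative Z-row entries: x3: -17/3.
The most negative is -17/3 in column x3, so x3 enters.

x3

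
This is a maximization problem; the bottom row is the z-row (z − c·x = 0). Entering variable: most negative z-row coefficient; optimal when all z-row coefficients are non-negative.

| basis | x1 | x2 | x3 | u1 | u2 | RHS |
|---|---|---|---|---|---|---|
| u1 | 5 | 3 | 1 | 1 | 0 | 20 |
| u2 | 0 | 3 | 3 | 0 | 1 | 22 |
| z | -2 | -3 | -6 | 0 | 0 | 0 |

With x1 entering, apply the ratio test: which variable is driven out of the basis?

u1

Column x1 entries and ratios — u1: 20/5 = 4; u2: 0 ≤ 0, skip.
Smallest ratio is 4 in the row of u1, so u1 leaves.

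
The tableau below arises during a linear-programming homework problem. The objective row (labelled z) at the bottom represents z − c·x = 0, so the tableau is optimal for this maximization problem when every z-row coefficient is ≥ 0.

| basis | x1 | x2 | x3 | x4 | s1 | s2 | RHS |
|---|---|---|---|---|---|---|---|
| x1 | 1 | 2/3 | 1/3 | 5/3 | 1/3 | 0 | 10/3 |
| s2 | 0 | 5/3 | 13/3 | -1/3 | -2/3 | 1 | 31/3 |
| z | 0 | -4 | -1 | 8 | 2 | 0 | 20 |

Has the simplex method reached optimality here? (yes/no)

no

The z-row has a negative entry -4 in column x2, so it is not optimal.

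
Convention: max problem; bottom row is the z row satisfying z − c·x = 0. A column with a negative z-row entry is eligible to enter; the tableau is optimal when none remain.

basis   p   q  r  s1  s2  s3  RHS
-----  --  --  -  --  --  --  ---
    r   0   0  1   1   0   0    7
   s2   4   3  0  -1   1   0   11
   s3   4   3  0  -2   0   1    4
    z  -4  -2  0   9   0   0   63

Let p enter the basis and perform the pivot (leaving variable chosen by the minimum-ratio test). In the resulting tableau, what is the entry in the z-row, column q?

Ratio test on column p — row 1: entry 0 ≤ 0; row 2: 11/4 = 11/4; row 3: 4/4 = 1. Minimum is 1 at row 3 (s3 leaves); pivot element 4.
Divide row 3 by 4; eliminate column p from the other rows.
z-row update in column q: -2 − (-4)·(3/4) = 1.

1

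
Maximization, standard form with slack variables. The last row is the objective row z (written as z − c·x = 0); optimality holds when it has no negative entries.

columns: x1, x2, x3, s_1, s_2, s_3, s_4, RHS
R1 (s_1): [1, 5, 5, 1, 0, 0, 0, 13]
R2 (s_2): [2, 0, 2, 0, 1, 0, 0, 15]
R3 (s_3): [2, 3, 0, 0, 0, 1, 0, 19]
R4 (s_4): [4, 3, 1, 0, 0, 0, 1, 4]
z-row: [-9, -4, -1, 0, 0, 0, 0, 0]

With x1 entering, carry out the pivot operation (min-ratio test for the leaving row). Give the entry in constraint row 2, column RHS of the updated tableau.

13

Ratio test on column x1 — row 1: 13/1 = 13; row 2: 15/2 = 15/2; row 3: 19/2 = 19/2; row 4: 4/4 = 1. Minimum is 1 at row 4 (s_4 leaves); pivot element 4.
Divide row 4 by 4; eliminate column x1 from the other rows.
Row 2 update in column RHS: 15 − 2·1 = 13.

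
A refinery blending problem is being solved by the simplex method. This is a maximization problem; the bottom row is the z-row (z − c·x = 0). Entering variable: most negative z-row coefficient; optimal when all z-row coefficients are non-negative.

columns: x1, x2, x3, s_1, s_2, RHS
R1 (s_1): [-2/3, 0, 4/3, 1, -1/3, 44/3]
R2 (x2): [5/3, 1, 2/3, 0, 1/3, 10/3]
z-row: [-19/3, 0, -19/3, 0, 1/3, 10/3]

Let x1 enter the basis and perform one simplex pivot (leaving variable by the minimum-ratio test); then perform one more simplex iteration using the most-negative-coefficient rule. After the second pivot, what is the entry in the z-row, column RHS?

Ratio test on column x1 — row 1: entry -2/3 ≤ 0; row 2: (10/3)/(5/3) = 2. Minimum is 2 at row 2 (x2 leaves); pivot element 5/3.
Divide row 2 by 5/3; eliminate column x1 from the other rows.
Second iteration: most negative z-row entry is -19/5 in column x3, so x3 enters.
Ratio test on column x3 — row 1: 16/(8/5) = 10; row 2: 2/(2/5) = 5. Minimum is 5 at row 2 (x1 leaves); pivot element 2/5.
Divide row 2 by 2/5; eliminate column x3 from the other rows.
After both pivots, the entry at the z-row, column RHS is 35.

35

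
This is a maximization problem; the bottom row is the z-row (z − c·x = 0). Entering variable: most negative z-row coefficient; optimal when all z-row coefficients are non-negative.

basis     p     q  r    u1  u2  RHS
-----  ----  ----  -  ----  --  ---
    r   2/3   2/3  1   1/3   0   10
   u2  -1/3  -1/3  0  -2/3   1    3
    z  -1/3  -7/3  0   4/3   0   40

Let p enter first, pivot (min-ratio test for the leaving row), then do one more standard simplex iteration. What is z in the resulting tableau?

Ratio test on column p — row 1: 10/(2/3) = 15; row 2: entry -1/3 ≤ 0. Minimum is 15 at row 1 (r leaves); pivot element 2/3.
Pivot on row 1; the z-row RHS becomes 40 − (-1/3)·15 = 45.
Next entering variable (most negative z-row entry -2): q.
Ratio test on column q — row 1: 15/1 = 15; row 2: entry 0 ≤ 0. Minimum is 15 at row 1 (p leaves); pivot element 1.
After the second pivot the z-row RHS is 45 − (-2)·15 = 75.

75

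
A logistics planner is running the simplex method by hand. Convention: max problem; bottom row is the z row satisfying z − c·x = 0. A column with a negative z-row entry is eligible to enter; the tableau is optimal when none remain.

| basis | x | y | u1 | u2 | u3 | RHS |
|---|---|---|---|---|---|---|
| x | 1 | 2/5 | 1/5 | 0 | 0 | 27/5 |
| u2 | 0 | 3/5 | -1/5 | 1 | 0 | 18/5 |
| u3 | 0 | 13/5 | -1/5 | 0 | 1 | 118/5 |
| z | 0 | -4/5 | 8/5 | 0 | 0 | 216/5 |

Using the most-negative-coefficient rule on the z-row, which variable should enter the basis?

Negative z-row entries: y: -4/5.
The most negative is -4/5 in column y, so y enters.

y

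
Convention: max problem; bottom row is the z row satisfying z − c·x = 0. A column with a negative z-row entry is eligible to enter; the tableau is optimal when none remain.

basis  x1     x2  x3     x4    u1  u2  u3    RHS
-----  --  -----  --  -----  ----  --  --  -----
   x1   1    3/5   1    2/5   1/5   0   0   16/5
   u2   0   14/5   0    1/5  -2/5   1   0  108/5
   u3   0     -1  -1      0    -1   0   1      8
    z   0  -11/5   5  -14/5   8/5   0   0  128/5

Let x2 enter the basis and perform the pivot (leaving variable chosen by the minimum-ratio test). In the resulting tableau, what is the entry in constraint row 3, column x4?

Ratio test on column x2 — row 1: (16/5)/(3/5) = 16/3; row 2: (108/5)/(14/5) = 54/7; row 3: entry -1 ≤ 0. Minimum is 16/3 at row 1 (x1 leaves); pivot element 3/5.
Divide row 1 by 3/5; eliminate column x2 from the other rows.
Row 3 update in column x4: 0 − (-1)·(2/3) = 2/3.

2/3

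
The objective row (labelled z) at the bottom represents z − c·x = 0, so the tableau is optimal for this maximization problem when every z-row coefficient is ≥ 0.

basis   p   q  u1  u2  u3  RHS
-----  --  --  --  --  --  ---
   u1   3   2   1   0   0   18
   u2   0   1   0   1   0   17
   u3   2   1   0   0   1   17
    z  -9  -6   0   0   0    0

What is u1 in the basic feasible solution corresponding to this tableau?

u1 is basic (row 1); its value is the RHS of that row, 18.

18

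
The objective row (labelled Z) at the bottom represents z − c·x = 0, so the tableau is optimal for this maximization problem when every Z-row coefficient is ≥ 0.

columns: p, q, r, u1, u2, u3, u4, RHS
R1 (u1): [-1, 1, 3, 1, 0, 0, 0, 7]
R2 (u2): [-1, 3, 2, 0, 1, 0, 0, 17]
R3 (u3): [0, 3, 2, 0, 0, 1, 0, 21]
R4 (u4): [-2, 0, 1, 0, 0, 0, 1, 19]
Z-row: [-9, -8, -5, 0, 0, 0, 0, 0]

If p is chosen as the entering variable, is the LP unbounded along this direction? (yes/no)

yes

Every constraint-row entry in column p is ≤ 0, so increasing p is unbounded.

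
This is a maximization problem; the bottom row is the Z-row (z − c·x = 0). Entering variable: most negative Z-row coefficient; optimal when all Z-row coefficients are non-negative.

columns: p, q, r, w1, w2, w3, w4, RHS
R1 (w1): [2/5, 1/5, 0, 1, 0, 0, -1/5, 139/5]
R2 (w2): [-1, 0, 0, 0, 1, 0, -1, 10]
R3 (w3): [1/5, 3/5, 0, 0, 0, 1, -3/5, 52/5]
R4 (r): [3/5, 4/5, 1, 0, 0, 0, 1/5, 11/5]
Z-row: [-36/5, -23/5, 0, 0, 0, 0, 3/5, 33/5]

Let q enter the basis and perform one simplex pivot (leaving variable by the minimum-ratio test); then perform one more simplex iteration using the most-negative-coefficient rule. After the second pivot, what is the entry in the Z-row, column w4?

3

Ratio test on column q — row 1: (139/5)/(1/5) = 139; row 2: entry 0 ≤ 0; row 3: (52/5)/(3/5) = 52/3; row 4: (11/5)/(4/5) = 11/4. Minimum is 11/4 at row 4 (r leaves); pivot element 4/5.
Divide row 4 by 4/5; eliminate column q from the other rows.
Second iteration: most negative Z-row entry is -15/4 in column p, so p enters.
Ratio test on column p — row 1: (109/4)/(1/4) = 109; row 2: entry -1 ≤ 0; row 3: entry -1/4 ≤ 0; row 4: (11/4)/(3/4) = 11/3. Minimum is 11/3 at row 4 (q leaves); pivot element 3/4.
Divide row 4 by 3/4; eliminate column p from the other rows.
After both pivots, the entry at the Z-row, column w4 is 3.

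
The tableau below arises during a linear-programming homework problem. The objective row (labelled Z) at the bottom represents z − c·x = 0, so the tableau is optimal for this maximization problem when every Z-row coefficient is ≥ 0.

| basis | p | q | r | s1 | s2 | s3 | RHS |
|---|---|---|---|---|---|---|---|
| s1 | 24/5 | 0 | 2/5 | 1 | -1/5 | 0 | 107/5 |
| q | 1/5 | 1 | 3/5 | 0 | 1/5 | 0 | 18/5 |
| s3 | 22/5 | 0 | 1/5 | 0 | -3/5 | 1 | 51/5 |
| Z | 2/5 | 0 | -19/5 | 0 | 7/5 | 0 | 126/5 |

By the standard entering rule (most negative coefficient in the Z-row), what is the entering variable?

r

Negative Z-row entries: r: -19/5.
The most negative is -19/5 in column r, so r enters.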